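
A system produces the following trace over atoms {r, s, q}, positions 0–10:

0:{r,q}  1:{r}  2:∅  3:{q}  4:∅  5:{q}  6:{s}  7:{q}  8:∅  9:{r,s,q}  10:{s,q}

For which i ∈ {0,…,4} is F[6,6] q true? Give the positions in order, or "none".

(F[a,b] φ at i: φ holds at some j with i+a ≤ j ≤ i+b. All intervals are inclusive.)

1, 3, 4

Evaluate at each i in [0,4]:
  i=0: ✗ (none in [6,6])
  i=1: ✓ (witness j=7)
  i=2: ✗ (none in [8,8])
  i=3: ✓ (witness j=9)
  i=4: ✓ (witness j=10)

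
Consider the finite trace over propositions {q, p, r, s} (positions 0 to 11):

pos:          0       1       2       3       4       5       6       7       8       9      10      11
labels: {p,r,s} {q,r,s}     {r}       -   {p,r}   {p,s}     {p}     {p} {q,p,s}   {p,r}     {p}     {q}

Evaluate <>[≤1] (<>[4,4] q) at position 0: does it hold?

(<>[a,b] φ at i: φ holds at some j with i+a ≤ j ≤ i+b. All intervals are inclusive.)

Check <>[4,4] q at each j in [0,1]:
  j=0: fails (none in [4,4])
  j=1: fails (none in [5,5])
No position in the window satisfies it → formula fails.

False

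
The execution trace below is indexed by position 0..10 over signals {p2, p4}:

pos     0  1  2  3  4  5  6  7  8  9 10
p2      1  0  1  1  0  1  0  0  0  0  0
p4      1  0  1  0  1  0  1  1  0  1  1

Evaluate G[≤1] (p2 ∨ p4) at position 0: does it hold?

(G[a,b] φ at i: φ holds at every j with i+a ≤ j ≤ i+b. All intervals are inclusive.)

False

Check (p2 ∨ p4) at every j in [0,1]:
  j=0: true
  j=1: false
Fails at j=1 → formula fails.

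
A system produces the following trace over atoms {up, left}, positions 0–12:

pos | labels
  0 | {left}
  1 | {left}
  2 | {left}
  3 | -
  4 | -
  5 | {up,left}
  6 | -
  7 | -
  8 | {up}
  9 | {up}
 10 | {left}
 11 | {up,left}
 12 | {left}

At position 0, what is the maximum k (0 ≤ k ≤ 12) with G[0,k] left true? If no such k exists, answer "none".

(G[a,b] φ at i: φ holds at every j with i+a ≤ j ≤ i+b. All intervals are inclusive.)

left must hold from j=0 onward; find where it first fails.
  j=0: holds
  j=1: holds
  j=2: holds
  j=3: fails
Holds on [0,2], so largest k = 2.

2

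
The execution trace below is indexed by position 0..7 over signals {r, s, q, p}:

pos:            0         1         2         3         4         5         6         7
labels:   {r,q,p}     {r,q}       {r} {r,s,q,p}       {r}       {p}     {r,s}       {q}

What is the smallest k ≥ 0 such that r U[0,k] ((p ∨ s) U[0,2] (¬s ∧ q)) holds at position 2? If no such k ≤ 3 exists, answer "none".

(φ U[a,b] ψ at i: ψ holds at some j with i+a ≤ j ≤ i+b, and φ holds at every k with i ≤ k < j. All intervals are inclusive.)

Need earliest j ≥ 2 with ((p ∨ s) U[0,2] (¬s ∧ q)), and r at every k in [2,j-1].
  j=2: rhs fails.
  j=3: rhs fails.
  j=4: rhs fails.
  j=5: rhs holds; lhs holds on [2,4]. k = 3.

3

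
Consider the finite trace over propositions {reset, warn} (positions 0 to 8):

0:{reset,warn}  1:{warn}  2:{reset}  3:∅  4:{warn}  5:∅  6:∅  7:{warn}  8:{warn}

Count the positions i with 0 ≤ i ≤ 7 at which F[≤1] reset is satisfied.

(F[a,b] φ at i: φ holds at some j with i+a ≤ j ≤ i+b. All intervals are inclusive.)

3

Evaluate at each i in [0,7]:
  i=0: ✓ (witness j=0)
  i=1: ✓ (witness j=2)
  i=2: ✓ (witness j=2)
  i=3: ✗ (none in [3,4])
  i=4: ✗ (none in [4,5])
  i=5: ✗ (none in [5,6])
  i=6: ✗ (none in [6,7])
  i=7: ✗ (none in [7,8])
Positions where it holds: {0, 1, 2} → 3.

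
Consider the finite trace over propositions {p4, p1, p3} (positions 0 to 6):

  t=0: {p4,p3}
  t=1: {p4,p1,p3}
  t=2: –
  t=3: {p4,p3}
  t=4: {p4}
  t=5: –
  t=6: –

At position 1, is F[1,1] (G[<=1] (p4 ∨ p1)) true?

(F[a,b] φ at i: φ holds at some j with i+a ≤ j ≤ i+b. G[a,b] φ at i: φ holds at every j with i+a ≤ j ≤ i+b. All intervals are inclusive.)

Check G[<=1] (p4 ∨ p1) at each j in [2,2]:
  j=2: fails at 2
No position in the window satisfies it → formula fails.

False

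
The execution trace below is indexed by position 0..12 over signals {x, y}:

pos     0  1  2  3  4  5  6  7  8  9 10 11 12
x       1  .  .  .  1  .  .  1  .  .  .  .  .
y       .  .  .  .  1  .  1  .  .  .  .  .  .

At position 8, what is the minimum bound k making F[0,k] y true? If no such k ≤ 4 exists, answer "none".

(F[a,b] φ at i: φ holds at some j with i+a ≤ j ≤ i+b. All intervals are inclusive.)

none

Scan j = 8,9,… for y:
  j=8: fails
  j=9: fails
  j=10: fails
  j=11: fails
  j=12: fails
No j in [8,12] satisfies it → none.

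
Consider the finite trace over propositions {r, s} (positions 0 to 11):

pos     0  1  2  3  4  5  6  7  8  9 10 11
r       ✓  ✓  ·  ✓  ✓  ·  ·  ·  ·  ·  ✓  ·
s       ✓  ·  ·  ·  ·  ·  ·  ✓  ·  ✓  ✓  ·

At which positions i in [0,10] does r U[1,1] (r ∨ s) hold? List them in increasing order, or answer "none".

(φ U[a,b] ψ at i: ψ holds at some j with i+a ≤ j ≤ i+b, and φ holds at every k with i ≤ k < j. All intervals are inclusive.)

Evaluate at each i in [0,10]:
  i=0: ✓ (rhs at j=1; lhs holds on [0,0])
  i=1: ✗ (no rhs in [2,2])
  i=2: ✗ (lhs fails at k=2 before rhs at j=3)
  i=3: ✓ (rhs at j=4; lhs holds on [3,3])
  i=4: ✗ (no rhs in [5,5])
  i=5: ✗ (no rhs in [6,6])
  i=6: ✗ (lhs fails at k=6 before rhs at j=7)
  i=7: ✗ (no rhs in [8,8])
  i=8: ✗ (lhs fails at k=8 before rhs at j=9)
  i=9: ✗ (lhs fails at k=9 before rhs at j=10)
  i=10: ✗ (no rhs in [11,11])

0, 3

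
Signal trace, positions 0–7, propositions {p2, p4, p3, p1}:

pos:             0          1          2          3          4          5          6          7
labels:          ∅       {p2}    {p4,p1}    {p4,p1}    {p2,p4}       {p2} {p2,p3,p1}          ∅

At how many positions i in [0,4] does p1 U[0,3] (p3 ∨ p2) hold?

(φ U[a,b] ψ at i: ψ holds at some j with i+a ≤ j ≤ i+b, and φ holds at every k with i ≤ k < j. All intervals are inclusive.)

Evaluate at each i in [0,4]:
  i=0: ✗ (lhs fails at k=0 before rhs at j=1)
  i=1: ✓ (rhs at j=1)
  i=2: ✓ (rhs at j=4; lhs holds on [2,3])
  i=3: ✓ (rhs at j=4; lhs holds on [3,3])
  i=4: ✓ (rhs at j=4)
Positions where it holds: {1, 2, 3, 4} → 4.

4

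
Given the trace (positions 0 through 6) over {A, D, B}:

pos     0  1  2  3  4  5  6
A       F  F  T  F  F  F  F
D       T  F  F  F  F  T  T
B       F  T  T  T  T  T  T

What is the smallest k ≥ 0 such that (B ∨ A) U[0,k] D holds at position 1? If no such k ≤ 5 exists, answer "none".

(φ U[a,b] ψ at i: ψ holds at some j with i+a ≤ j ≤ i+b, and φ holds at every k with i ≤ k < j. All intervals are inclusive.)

Need earliest j ≥ 1 with D, and (B ∨ A) at every k in [1,j-1].
  j=1: rhs fails.
  j=2: rhs fails.
  j=3: rhs fails.
  j=4: rhs fails.
  j=5: rhs holds; lhs holds on [1,4]. k = 4.

4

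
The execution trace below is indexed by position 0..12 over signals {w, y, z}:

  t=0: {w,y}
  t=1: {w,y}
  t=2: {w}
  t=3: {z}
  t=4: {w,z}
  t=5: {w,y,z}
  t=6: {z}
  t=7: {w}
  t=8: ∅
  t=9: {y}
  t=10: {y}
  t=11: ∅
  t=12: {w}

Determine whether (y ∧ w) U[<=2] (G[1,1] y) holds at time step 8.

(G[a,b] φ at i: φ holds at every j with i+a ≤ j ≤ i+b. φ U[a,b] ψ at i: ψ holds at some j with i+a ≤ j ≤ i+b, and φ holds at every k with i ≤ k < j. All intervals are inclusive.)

True

Need some j in [8,10] with G[1,1] y, and (y ∧ w) at every k in [8,j-1].
  j=8: G[1,1] y holds; no prefix to check → satisfied.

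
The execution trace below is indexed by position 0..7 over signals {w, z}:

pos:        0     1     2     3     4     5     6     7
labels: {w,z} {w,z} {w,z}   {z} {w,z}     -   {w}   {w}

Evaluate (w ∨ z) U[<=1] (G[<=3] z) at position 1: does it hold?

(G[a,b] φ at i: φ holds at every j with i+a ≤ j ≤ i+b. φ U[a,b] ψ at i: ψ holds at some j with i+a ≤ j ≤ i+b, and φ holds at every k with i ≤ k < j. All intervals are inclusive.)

Holds

Need some j in [1,2] with G[<=3] z, and (w ∨ z) at every k in [1,j-1].
  j=1: G[<=3] z holds; no prefix to check → satisfied.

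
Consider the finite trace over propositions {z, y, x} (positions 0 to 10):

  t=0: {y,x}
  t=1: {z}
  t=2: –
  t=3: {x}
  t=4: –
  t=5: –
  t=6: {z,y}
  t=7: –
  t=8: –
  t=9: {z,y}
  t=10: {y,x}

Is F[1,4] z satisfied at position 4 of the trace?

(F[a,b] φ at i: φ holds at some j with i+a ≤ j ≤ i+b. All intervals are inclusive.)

True

Check z at each j in [5,8]:
  j=5: false
  j=6: true
  j=7: false
  j=8: false
Found at j=6 → formula holds.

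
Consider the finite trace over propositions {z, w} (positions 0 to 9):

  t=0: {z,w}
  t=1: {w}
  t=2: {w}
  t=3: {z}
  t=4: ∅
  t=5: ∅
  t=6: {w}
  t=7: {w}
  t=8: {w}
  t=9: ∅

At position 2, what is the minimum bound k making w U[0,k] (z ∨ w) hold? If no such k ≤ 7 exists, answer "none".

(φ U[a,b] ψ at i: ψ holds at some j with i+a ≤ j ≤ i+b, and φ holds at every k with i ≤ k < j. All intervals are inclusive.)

0

Need earliest j ≥ 2 with (z ∨ w), and w at every k in [2,j-1].
  j=2: rhs holds (empty prefix). k = 0.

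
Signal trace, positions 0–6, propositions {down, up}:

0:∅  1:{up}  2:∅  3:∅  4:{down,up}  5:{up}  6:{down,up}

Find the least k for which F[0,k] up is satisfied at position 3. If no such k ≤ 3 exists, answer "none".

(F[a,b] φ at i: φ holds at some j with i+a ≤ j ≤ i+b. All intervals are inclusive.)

1

Scan j = 3,4,… for up:
  j=3: fails
  j=4: holds
First hit at j=4, so smallest k = 4-3 = 1.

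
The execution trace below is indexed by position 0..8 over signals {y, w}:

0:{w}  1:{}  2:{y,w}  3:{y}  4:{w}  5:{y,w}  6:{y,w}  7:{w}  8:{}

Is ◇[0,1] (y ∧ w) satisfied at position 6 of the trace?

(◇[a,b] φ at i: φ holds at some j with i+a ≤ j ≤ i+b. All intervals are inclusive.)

True

Check (y ∧ w) at each j in [6,7]:
  j=6: true
  j=7: false
Found at j=6 → formula holds.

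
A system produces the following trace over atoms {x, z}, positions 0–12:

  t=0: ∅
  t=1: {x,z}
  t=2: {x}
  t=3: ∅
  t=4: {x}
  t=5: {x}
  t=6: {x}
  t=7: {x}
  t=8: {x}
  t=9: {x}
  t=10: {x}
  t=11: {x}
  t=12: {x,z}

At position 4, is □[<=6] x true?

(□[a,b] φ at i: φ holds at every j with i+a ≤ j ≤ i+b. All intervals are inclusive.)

Holds

Check x at every j in [4,10]:
  j=4: true
  j=5: true
  j=6: true
  j=7: true
  j=8: true
  j=9: true
  j=10: true
All positions satisfy it → formula holds.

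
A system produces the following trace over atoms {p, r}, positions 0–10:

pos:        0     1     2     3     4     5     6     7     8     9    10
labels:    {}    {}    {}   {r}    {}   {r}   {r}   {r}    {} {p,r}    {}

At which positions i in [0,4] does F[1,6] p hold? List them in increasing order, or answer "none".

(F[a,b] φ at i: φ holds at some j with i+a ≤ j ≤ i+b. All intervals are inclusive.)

3, 4

Evaluate at each i in [0,4]:
  i=0: ✗ (none in [1,6])
  i=1: ✗ (none in [2,7])
  i=2: ✗ (none in [3,8])
  i=3: ✓ (witness j=9)
  i=4: ✓ (witness j=9)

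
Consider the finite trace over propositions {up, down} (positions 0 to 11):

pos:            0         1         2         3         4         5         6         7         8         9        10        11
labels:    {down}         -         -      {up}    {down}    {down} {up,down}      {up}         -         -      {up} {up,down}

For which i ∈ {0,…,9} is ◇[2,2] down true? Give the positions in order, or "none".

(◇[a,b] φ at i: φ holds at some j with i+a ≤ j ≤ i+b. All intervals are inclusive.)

2, 3, 4, 9

Evaluate at each i in [0,9]:
  i=0: ✗ (none in [2,2])
  i=1: ✗ (none in [3,3])
  i=2: ✓ (witness j=4)
  i=3: ✓ (witness j=5)
  i=4: ✓ (witness j=6)
  i=5: ✗ (none in [7,7])
  i=6: ✗ (none in [8,8])
  i=7: ✗ (none in [9,9])
  i=8: ✗ (none in [10,10])
  i=9: ✓ (witness j=11)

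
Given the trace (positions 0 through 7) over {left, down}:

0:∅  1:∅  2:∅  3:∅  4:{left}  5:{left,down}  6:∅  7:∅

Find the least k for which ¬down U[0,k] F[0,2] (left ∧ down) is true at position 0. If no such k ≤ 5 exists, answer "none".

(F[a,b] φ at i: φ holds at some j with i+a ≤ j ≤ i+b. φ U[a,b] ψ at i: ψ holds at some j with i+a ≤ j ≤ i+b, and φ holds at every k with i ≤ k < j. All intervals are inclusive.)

Need earliest j ≥ 0 with F[0,2] (left ∧ down), and ¬down at every k in [0,j-1].
  j=0: rhs fails.
  j=1: rhs fails.
  j=2: rhs fails.
  j=3: rhs holds; lhs holds on [0,2]. k = 3.

3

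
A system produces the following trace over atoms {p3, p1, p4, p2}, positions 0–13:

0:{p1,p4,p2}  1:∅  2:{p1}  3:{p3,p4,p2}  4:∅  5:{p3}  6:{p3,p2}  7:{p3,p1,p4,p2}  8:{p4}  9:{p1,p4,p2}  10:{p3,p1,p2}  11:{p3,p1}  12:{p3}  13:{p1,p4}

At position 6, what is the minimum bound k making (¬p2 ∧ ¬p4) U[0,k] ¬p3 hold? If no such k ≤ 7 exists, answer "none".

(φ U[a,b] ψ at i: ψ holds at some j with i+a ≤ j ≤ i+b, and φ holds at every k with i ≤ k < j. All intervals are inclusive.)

none

Need earliest j ≥ 6 with ¬p3, and (¬p2 ∧ ¬p4) at every k in [6,j-1].
  j=6: rhs fails.
  j=7: rhs fails.
  j=8: rhs holds but lhs fails at k=6.
  j=9: rhs holds but lhs fails at k=6.
  j=10: rhs fails.
  j=11: rhs fails.
  j=12: rhs fails.
  j=13: rhs holds but lhs fails at k=6.
No witness within the range → none.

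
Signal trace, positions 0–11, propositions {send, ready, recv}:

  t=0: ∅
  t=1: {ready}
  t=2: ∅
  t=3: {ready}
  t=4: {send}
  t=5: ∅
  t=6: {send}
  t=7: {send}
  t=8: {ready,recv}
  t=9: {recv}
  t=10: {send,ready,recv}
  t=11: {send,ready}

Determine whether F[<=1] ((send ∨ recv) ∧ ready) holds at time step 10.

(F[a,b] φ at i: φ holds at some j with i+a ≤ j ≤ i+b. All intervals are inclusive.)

Yes

Check ((send ∨ recv) ∧ ready) at each j in [10,11]:
  j=10: true
  j=11: true
Found at j=10 → formula holds.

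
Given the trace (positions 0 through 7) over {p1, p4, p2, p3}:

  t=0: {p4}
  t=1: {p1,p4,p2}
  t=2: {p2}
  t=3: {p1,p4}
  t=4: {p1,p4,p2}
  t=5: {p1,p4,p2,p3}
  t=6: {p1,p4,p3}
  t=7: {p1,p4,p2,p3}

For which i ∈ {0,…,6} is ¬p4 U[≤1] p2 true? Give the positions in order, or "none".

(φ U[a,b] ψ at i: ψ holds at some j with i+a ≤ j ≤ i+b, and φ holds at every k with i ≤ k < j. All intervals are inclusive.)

1, 2, 4, 5

Evaluate at each i in [0,6]:
  i=0: ✗ (lhs fails at k=0 before rhs at j=1)
  i=1: ✓ (rhs at j=1)
  i=2: ✓ (rhs at j=2)
  i=3: ✗ (lhs fails at k=3 before rhs at j=4)
  i=4: ✓ (rhs at j=4)
  i=5: ✓ (rhs at j=5)
  i=6: ✗ (lhs fails at k=6 before rhs at j=7)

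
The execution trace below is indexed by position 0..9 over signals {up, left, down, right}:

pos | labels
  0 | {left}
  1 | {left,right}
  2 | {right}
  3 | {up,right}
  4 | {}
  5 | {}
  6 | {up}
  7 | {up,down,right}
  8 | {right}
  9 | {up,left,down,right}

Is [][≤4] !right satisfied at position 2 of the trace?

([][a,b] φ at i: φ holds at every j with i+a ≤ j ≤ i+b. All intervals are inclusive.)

Check !right at every j in [2,6]:
  j=2: false
  j=3: false
  j=4: true
  j=5: true
  j=6: true
Fails at j=2 → formula fails.

No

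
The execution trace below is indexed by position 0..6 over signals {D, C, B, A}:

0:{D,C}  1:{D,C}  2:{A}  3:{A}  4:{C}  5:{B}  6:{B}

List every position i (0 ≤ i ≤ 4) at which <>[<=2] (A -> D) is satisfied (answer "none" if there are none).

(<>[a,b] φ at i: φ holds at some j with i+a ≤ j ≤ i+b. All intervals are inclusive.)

0, 1, 2, 3, 4

Evaluate at each i in [0,4]:
  i=0: ✓ (witness j=0)
  i=1: ✓ (witness j=1)
  i=2: ✓ (witness j=4)
  i=3: ✓ (witness j=4)
  i=4: ✓ (witness j=4)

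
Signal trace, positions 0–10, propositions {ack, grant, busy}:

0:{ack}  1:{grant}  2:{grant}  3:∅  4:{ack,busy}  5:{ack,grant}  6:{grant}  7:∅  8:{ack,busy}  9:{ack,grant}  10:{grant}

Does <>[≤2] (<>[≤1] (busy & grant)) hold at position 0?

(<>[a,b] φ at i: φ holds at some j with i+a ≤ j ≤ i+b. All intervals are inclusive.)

Check <>[≤1] (busy & grant) at each j in [0,2]:
  j=0: fails (none in [0,1])
  j=1: fails (none in [1,2])
  j=2: fails (none in [2,3])
No position in the window satisfies it → formula fails.

False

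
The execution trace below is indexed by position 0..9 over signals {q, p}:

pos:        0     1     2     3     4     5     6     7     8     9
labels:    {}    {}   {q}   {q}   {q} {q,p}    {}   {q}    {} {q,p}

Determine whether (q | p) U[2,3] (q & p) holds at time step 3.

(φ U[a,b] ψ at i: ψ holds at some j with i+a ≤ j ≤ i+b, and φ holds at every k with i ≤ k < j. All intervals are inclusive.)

Yes

Need some j in [5,6] with (q & p), and (q | p) at every k in [3,j-1].
  j=5: (q & p) holds; (q | p) holds at every k in [3,4] → satisfied.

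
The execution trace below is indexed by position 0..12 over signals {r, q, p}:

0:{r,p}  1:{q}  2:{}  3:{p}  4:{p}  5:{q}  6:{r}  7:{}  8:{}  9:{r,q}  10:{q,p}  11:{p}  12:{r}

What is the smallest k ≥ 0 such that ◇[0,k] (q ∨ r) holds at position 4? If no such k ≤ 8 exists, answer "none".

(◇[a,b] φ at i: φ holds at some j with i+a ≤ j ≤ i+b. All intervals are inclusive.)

Scan j = 4,5,… for (q ∨ r):
  j=4: fails
  j=5: holds
First hit at j=5, so smallest k = 5-4 = 1.

1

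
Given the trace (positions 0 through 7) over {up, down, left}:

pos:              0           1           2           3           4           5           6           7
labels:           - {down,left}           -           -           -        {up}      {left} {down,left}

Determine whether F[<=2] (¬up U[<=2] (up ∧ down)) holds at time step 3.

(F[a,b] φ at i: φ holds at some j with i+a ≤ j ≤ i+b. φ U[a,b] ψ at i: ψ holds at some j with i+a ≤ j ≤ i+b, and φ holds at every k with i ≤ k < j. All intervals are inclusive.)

Does not hold

Check (¬up U[<=2] (up ∧ down)) at each j in [3,5]:
  j=3: fails
  j=4: fails
  j=5: fails
No position in the window satisfies it → formula fails.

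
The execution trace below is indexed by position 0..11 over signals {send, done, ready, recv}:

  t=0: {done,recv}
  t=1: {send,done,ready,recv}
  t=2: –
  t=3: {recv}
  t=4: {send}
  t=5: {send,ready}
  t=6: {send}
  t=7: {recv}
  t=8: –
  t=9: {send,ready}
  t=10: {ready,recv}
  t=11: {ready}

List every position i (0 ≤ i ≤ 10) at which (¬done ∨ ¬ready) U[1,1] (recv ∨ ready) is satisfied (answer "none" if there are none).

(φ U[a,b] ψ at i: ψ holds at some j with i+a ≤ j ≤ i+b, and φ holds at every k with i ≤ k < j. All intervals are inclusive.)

Evaluate at each i in [0,10]:
  i=0: ✓ (rhs at j=1; lhs holds on [0,0])
  i=1: ✗ (no rhs in [2,2])
  i=2: ✓ (rhs at j=3; lhs holds on [2,2])
  i=3: ✗ (no rhs in [4,4])
  i=4: ✓ (rhs at j=5; lhs holds on [4,4])
  i=5: ✗ (no rhs in [6,6])
  i=6: ✓ (rhs at j=7; lhs holds on [6,6])
  i=7: ✗ (no rhs in [8,8])
  i=8: ✓ (rhs at j=9; lhs holds on [8,8])
  i=9: ✓ (rhs at j=10; lhs holds on [9,9])
  i=10: ✓ (rhs at j=11; lhs holds on [10,10])

0, 2, 4, 6, 8, 9, 10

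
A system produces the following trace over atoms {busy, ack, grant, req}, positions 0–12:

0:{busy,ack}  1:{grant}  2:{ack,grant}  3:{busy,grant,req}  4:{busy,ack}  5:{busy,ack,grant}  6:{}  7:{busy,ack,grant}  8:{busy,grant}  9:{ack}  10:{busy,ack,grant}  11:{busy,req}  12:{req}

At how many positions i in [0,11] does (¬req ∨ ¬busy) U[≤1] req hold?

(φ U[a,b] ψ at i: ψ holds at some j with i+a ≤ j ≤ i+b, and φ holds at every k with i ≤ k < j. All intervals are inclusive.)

4

Evaluate at each i in [0,11]:
  i=0: ✗ (no rhs in [0,1])
  i=1: ✗ (no rhs in [1,2])
  i=2: ✓ (rhs at j=3; lhs holds on [2,2])
  i=3: ✓ (rhs at j=3)
  i=4: ✗ (no rhs in [4,5])
  i=5: ✗ (no rhs in [5,6])
  i=6: ✗ (no rhs in [6,7])
  i=7: ✗ (no rhs in [7,8])
  i=8: ✗ (no rhs in [8,9])
  i=9: ✗ (no rhs in [9,10])
  i=10: ✓ (rhs at j=11; lhs holds on [10,10])
  i=11: ✓ (rhs at j=11)
Positions where it holds: {2, 3, 10, 11} → 4.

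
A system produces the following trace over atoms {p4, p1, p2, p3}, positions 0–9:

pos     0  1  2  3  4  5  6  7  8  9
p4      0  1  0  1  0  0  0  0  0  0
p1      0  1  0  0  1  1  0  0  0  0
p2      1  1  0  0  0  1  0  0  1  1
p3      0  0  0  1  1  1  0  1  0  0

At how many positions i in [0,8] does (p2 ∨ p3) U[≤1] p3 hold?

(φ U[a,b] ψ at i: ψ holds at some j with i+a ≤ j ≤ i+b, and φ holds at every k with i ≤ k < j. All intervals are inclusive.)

4

Evaluate at each i in [0,8]:
  i=0: ✗ (no rhs in [0,1])
  i=1: ✗ (no rhs in [1,2])
  i=2: ✗ (lhs fails at k=2 before rhs at j=3)
  i=3: ✓ (rhs at j=3)
  i=4: ✓ (rhs at j=4)
  i=5: ✓ (rhs at j=5)
  i=6: ✗ (lhs fails at k=6 before rhs at j=7)
  i=7: ✓ (rhs at j=7)
  i=8: ✗ (no rhs in [8,9])
Positions where it holds: {3, 4, 5, 7} → 4.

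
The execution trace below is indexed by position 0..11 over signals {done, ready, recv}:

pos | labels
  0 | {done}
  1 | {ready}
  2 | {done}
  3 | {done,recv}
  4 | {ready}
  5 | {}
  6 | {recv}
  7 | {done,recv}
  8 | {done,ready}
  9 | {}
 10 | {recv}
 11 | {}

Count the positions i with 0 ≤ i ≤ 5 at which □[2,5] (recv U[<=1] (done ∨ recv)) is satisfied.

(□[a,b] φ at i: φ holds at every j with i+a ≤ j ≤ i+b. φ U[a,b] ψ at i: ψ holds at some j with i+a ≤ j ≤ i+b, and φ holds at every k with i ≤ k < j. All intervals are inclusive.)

Evaluate at each i in [0,5]:
  i=0: ✗ (fails at j=4)
  i=1: ✗ (fails at j=4)
  i=2: ✗ (fails at j=4)
  i=3: ✗ (fails at j=5)
  i=4: ✗ (fails at j=9)
  i=5: ✗ (fails at j=9)
Positions where it holds: {} → 0.

0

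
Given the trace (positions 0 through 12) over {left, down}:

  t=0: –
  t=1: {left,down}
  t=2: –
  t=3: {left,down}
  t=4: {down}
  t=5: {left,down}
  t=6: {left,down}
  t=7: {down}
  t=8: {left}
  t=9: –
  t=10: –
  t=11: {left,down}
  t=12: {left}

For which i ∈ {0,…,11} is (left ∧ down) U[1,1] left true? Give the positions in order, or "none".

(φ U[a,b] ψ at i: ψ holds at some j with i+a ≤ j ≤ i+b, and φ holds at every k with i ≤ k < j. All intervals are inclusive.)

5, 11

Evaluate at each i in [0,11]:
  i=0: ✗ (lhs fails at k=0 before rhs at j=1)
  i=1: ✗ (no rhs in [2,2])
  i=2: ✗ (lhs fails at k=2 before rhs at j=3)
  i=3: ✗ (no rhs in [4,4])
  i=4: ✗ (lhs fails at k=4 before rhs at j=5)
  i=5: ✓ (rhs at j=6; lhs holds on [5,5])
  i=6: ✗ (no rhs in [7,7])
  i=7: ✗ (lhs fails at k=7 before rhs at j=8)
  i=8: ✗ (no rhs in [9,9])
  i=9: ✗ (no rhs in [10,10])
  i=10: ✗ (lhs fails at k=10 before rhs at j=11)
  i=11: ✓ (rhs at j=12; lhs holds on [11,11])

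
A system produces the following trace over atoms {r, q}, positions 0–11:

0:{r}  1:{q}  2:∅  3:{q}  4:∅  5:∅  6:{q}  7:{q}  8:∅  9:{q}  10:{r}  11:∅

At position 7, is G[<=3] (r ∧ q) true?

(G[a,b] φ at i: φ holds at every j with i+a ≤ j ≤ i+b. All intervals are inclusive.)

No

Check (r ∧ q) at every j in [7,10]:
  j=7: false
  j=8: false
  j=9: false
  j=10: false
Fails at j=7 → formula fails.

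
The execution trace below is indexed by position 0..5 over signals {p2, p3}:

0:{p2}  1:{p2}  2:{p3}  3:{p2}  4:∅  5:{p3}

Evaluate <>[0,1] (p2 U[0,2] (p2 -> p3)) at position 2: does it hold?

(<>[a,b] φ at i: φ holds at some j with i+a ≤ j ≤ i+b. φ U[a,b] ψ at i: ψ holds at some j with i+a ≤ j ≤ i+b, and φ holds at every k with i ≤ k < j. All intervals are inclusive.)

Holds

Check (p2 U[0,2] (p2 -> p3)) at each j in [2,3]:
  j=2: holds
  j=3: holds
Found at j=2 → formula holds.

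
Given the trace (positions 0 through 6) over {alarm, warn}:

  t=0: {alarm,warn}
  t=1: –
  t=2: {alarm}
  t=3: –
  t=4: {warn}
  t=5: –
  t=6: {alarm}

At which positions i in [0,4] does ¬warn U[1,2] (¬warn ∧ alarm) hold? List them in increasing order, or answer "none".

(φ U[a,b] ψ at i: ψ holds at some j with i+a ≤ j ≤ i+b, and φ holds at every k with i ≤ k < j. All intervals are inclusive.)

1

Evaluate at each i in [0,4]:
  i=0: ✗ (lhs fails at k=0 before rhs at j=2)
  i=1: ✓ (rhs at j=2; lhs holds on [1,1])
  i=2: ✗ (no rhs in [3,4])
  i=3: ✗ (no rhs in [4,5])
  i=4: ✗ (lhs fails at k=4 before rhs at j=6)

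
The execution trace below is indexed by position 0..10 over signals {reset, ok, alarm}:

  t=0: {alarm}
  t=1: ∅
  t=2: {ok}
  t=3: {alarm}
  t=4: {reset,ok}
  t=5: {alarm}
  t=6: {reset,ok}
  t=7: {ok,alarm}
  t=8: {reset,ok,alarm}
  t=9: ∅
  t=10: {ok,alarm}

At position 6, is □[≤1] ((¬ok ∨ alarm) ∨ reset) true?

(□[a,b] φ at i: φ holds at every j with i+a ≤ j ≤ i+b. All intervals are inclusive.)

Check ((¬ok ∨ alarm) ∨ reset) at every j in [6,7]:
  j=6: true
  j=7: true
All positions satisfy it → formula holds.

True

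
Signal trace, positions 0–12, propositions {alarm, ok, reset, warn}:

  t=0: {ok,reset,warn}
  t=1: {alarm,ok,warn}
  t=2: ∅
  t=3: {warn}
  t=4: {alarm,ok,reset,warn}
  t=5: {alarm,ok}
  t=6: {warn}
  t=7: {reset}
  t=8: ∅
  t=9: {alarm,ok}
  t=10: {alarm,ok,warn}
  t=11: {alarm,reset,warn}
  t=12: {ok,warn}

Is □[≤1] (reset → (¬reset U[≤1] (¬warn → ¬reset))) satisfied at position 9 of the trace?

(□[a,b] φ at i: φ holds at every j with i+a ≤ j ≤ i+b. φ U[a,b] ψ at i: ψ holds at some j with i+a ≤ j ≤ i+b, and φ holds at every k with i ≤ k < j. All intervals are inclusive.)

Check (reset → (¬reset U[≤1] (¬warn → ¬reset))) at every j in [9,10]:
  j=9: antecedent false → ✓
  j=10: antecedent false → ✓
All positions satisfy it → formula holds.

True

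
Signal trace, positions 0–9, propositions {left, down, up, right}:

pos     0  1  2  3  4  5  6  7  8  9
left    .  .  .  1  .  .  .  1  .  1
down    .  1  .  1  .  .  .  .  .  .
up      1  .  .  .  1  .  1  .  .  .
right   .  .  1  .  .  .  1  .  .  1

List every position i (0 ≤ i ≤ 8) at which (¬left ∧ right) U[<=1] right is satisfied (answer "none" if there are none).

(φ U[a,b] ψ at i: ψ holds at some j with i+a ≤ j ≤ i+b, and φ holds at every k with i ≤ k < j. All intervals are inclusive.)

Evaluate at each i in [0,8]:
  i=0: ✗ (no rhs in [0,1])
  i=1: ✗ (lhs fails at k=1 before rhs at j=2)
  i=2: ✓ (rhs at j=2)
  i=3: ✗ (no rhs in [3,4])
  i=4: ✗ (no rhs in [4,5])
  i=5: ✗ (lhs fails at k=5 before rhs at j=6)
  i=6: ✓ (rhs at j=6)
  i=7: ✗ (no rhs in [7,8])
  i=8: ✗ (lhs fails at k=8 before rhs at j=9)

2, 6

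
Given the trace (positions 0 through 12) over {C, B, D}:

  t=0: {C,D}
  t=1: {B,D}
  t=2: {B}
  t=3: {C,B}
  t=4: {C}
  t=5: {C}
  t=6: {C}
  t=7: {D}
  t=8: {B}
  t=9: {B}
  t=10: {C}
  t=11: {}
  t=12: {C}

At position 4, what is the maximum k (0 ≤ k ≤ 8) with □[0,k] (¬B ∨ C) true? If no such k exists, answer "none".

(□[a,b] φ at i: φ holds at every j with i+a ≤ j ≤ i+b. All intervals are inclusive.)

(¬B ∨ C) must hold from j=4 onward; find where it first fails.
  j=4: holds
  j=5: holds
  j=6: holds
  j=7: holds
  j=8: fails
Holds on [4,7], so largest k = 3.

3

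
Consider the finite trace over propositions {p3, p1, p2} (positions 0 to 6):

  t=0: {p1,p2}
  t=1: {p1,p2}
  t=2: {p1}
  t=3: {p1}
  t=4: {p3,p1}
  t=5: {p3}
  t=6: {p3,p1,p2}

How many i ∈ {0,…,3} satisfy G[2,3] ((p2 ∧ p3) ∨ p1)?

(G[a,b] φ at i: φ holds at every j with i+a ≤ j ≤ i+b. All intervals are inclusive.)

Evaluate at each i in [0,3]:
  i=0: ✓ (all of [2,3])
  i=1: ✓ (all of [3,4])
  i=2: ✗ (fails at j=5)
  i=3: ✗ (fails at j=5)
Positions where it holds: {0, 1} → 2.

2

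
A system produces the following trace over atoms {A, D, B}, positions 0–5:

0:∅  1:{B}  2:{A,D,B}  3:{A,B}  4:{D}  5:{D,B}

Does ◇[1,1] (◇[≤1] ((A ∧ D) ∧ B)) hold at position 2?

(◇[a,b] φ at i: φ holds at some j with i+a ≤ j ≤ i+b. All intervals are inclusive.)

Check ◇[≤1] ((A ∧ D) ∧ B) at each j in [3,3]:
  j=3: fails (none in [3,4])
No position in the window satisfies it → formula fails.

Does not hold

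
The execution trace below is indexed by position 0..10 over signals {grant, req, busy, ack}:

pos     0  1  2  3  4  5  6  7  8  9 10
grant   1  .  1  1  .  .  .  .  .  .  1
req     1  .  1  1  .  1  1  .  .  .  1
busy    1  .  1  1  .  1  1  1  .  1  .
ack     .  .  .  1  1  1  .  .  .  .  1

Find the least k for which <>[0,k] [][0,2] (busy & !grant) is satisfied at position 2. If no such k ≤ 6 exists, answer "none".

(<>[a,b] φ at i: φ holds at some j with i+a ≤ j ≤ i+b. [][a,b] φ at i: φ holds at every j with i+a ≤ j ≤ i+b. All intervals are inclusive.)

3

Scan j = 2,3,… for [][0,2] (busy & !grant):
  j=2: fails
  j=3: fails
  j=4: fails
  j=5: holds
First hit at j=5, so smallest k = 5-2 = 3.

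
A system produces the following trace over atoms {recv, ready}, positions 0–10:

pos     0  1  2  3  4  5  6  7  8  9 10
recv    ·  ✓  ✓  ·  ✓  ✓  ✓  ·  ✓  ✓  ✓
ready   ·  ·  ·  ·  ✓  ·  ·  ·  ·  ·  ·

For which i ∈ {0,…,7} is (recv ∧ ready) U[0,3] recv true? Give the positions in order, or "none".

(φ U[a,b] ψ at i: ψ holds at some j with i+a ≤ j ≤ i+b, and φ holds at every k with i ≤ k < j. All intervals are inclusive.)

Evaluate at each i in [0,7]:
  i=0: ✗ (lhs fails at k=0 before rhs at j=1)
  i=1: ✓ (rhs at j=1)
  i=2: ✓ (rhs at j=2)
  i=3: ✗ (lhs fails at k=3 before rhs at j=4)
  i=4: ✓ (rhs at j=4)
  i=5: ✓ (rhs at j=5)
  i=6: ✓ (rhs at j=6)
  i=7: ✗ (lhs fails at k=7 before rhs at j=8)

1, 2, 4, 5, 6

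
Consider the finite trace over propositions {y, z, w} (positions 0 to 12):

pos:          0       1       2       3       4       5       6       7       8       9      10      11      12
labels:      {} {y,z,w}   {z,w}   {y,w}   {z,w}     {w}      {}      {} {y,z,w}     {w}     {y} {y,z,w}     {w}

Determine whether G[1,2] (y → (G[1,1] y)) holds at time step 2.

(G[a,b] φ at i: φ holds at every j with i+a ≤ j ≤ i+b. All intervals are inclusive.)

False

Check (y → (G[1,1] y)) at every j in [3,4]:
  j=3: antecedent true; consequent fails at 4 → ✗
  j=4: antecedent false → ✓
Fails at j=3 → formula fails.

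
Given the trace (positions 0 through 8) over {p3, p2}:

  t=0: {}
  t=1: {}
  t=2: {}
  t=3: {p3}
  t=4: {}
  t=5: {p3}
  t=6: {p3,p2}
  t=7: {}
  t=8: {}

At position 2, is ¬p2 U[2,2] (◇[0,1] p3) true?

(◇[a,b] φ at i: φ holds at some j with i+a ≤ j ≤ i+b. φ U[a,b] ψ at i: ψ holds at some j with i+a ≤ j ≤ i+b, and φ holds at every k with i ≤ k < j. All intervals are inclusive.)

Need some j in [4,4] with ◇[0,1] p3, and ¬p2 at every k in [2,j-1].
  j=4: ◇[0,1] p3 holds; ¬p2 holds at every k in [2,3] → satisfied.

Holds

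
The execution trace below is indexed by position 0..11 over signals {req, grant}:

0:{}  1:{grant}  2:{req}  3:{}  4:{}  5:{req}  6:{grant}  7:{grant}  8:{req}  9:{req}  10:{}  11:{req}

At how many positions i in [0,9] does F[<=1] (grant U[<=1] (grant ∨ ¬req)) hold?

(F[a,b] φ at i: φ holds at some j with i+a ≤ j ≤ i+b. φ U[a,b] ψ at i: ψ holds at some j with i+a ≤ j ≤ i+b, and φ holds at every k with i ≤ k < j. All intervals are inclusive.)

Evaluate at each i in [0,9]:
  i=0: ✓ (witness j=0)
  i=1: ✓ (witness j=1)
  i=2: ✓ (witness j=3)
  i=3: ✓ (witness j=3)
  i=4: ✓ (witness j=4)
  i=5: ✓ (witness j=6)
  i=6: ✓ (witness j=6)
  i=7: ✓ (witness j=7)
  i=8: ✗ (none in [8,9])
  i=9: ✓ (witness j=10)
Positions where it holds: {0, 1, 2, 3, 4, 5, 6, 7, 9} → 9.

9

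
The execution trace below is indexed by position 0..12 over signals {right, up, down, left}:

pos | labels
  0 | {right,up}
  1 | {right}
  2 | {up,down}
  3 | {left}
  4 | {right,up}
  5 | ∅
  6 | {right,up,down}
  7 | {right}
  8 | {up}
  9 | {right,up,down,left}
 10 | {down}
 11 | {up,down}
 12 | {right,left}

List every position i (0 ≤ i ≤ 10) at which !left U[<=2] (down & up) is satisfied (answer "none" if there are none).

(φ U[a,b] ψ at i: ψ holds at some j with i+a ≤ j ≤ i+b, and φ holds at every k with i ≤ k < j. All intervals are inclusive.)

Evaluate at each i in [0,10]:
  i=0: ✓ (rhs at j=2; lhs holds on [0,1])
  i=1: ✓ (rhs at j=2; lhs holds on [1,1])
  i=2: ✓ (rhs at j=2)
  i=3: ✗ (no rhs in [3,5])
  i=4: ✓ (rhs at j=6; lhs holds on [4,5])
  i=5: ✓ (rhs at j=6; lhs holds on [5,5])
  i=6: ✓ (rhs at j=6)
  i=7: ✓ (rhs at j=9; lhs holds on [7,8])
  i=8: ✓ (rhs at j=9; lhs holds on [8,8])
  i=9: ✓ (rhs at j=9)
  i=10: ✓ (rhs at j=11; lhs holds on [10,10])

0, 1, 2, 4, 5, 6, 7, 8, 9, 10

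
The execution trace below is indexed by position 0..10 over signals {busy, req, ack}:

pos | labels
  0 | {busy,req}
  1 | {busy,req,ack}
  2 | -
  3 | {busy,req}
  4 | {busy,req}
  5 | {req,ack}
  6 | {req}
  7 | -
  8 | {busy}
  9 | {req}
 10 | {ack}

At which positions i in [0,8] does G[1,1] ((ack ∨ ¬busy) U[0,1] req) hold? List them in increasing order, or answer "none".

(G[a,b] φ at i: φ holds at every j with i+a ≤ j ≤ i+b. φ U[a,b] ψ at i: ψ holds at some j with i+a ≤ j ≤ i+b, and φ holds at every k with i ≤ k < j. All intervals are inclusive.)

0, 1, 2, 3, 4, 5, 8

Evaluate at each i in [0,8]:
  i=0: ✓ (all of [1,1])
  i=1: ✓ (all of [2,2])
  i=2: ✓ (all of [3,3])
  i=3: ✓ (all of [4,4])
  i=4: ✓ (all of [5,5])
  i=5: ✓ (all of [6,6])
  i=6: ✗ (fails at j=7)
  i=7: ✗ (fails at j=8)
  i=8: ✓ (all of [9,9])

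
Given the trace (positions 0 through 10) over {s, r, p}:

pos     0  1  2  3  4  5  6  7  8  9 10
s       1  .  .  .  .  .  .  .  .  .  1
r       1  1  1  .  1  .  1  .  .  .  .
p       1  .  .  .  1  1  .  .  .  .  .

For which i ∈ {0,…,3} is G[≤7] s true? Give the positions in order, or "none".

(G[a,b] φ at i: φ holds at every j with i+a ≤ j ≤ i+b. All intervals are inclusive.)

none

Evaluate at each i in [0,3]:
  i=0: ✗ (fails at j=1)
  i=1: ✗ (fails at j=1)
  i=2: ✗ (fails at j=2)
  i=3: ✗ (fails at j=3)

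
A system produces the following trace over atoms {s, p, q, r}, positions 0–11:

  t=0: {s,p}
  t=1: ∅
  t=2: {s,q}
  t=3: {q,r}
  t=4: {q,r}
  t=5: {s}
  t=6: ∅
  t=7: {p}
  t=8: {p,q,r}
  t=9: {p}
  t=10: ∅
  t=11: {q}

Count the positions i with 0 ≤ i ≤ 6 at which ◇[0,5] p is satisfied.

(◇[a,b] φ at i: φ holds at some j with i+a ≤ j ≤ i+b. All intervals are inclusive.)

Evaluate at each i in [0,6]:
  i=0: ✓ (witness j=0)
  i=1: ✗ (none in [1,6])
  i=2: ✓ (witness j=7)
  i=3: ✓ (witness j=7)
  i=4: ✓ (witness j=7)
  i=5: ✓ (witness j=7)
  i=6: ✓ (witness j=7)
Positions where it holds: {0, 2, 3, 4, 5, 6} → 6.

6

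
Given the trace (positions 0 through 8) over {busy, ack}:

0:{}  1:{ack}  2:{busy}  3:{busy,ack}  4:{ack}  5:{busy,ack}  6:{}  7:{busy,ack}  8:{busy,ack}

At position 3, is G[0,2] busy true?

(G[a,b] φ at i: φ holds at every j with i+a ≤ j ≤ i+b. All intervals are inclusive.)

Does not hold

Check busy at every j in [3,5]:
  j=3: true
  j=4: false
  j=5: true
Fails at j=4 → formula fails.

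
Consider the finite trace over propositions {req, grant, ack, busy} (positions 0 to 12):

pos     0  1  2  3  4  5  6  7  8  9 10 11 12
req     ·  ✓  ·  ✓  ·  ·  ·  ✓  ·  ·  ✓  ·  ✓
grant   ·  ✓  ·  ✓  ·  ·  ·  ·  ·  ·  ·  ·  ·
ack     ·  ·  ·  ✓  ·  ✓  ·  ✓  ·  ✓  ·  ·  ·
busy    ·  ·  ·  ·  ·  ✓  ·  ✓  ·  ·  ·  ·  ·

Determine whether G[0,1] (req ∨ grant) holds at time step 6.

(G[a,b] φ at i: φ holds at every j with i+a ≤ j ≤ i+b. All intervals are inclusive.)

Check (req ∨ grant) at every j in [6,7]:
  j=6: false
  j=7: true
Fails at j=6 → formula fails.

Does not hold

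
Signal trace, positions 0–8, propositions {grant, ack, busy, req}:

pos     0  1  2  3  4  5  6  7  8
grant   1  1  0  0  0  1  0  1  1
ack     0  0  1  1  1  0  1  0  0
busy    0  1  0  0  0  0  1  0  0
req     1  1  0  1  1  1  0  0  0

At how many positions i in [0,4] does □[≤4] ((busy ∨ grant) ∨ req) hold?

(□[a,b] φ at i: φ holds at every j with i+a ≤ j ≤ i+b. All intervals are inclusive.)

2

Evaluate at each i in [0,4]:
  i=0: ✗ (fails at j=2)
  i=1: ✗ (fails at j=2)
  i=2: ✗ (fails at j=2)
  i=3: ✓ (all of [3,7])
  i=4: ✓ (all of [4,8])
Positions where it holds: {3, 4} → 2.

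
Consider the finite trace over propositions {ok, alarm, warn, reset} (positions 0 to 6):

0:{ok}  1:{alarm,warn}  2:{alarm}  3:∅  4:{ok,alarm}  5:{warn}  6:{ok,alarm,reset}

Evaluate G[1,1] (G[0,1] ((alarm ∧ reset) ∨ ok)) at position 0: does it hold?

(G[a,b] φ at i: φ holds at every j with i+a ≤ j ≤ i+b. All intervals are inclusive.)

Does not hold

Check G[0,1] ((alarm ∧ reset) ∨ ok) at every j in [1,1]:
  j=1: fails at 1
Fails at j=1 → formula fails.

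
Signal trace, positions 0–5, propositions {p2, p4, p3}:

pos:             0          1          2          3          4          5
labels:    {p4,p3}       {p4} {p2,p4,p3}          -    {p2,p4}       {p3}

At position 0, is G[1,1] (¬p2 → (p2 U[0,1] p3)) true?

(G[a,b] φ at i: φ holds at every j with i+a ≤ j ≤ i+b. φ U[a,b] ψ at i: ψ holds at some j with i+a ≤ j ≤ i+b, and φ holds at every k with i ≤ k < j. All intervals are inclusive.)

False

Check (¬p2 → (p2 U[0,1] p3)) at every j in [1,1]:
  j=1: antecedent true; consequent fails → ✗
Fails at j=1 → formula fails.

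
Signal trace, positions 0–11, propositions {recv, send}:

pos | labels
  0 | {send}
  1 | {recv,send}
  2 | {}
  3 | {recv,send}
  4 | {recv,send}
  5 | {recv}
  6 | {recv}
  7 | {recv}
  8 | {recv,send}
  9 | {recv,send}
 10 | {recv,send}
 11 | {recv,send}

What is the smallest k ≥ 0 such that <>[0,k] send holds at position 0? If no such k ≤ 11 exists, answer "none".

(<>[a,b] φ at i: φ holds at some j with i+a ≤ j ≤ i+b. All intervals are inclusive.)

0

Scan j = 0,1,… for send:
  j=0: holds
First hit at j=0, so smallest k = 0-0 = 0.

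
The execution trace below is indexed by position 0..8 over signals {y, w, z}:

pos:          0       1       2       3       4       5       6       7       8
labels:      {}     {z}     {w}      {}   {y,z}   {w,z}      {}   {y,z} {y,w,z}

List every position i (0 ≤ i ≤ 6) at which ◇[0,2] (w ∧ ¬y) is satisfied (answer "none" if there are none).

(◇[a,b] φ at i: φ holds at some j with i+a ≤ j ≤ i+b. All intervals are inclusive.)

0, 1, 2, 3, 4, 5

Evaluate at each i in [0,6]:
  i=0: ✓ (witness j=2)
  i=1: ✓ (witness j=2)
  i=2: ✓ (witness j=2)
  i=3: ✓ (witness j=5)
  i=4: ✓ (witness j=5)
  i=5: ✓ (witness j=5)
  i=6: ✗ (none in [6,8])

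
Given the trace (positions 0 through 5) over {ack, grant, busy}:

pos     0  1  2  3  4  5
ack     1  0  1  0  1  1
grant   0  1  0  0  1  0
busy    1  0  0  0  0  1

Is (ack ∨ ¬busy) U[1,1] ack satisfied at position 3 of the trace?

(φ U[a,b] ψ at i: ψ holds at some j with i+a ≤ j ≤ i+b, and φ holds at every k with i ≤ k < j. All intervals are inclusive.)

Holds

Need some j in [4,4] with ack, and (ack ∨ ¬busy) at every k in [3,j-1].
  j=4: ack holds; (ack ∨ ¬busy) holds at every k in [3,3] → satisfied.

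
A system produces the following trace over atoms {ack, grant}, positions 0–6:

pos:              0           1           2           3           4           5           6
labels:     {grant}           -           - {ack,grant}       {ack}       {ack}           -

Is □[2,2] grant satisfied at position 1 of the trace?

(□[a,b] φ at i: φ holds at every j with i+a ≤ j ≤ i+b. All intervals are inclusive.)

Check grant at every j in [3,3]:
  j=3: true
All positions satisfy it → formula holds.

True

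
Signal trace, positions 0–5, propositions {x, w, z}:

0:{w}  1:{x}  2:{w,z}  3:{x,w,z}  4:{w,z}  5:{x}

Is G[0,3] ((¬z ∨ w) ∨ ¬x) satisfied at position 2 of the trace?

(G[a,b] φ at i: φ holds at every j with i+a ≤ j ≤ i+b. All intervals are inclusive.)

Check ((¬z ∨ w) ∨ ¬x) at every j in [2,5]:
  j=2: true
  j=3: true
  j=4: true
  j=5: true
All positions satisfy it → formula holds.

Yes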